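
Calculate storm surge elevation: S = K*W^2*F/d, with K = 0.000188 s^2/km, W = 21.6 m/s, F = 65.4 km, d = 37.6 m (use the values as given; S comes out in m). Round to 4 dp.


S = K * W^2 * F / d
W^2 = 21.6^2 = 466.56
S = 0.000188 * 466.56 * 65.4 / 37.6
Numerator = 0.000188 * 466.56 * 65.4 = 5.736449
S = 5.736449 / 37.6 = 0.1526 m

0.1526


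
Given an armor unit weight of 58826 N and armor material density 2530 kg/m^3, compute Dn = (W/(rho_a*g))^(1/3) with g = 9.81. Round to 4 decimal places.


V = W / (rho_a * g)
V = 58826 / (2530 * 9.81)
V = 58826 / 24819.30
V = 2.370172 m^3
Dn = V^(1/3) = 2.370172^(1/3)
Dn = 1.3333 m

1.3333


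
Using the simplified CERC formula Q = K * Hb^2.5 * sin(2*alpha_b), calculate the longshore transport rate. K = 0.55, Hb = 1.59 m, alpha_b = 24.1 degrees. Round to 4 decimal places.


Q = K * Hb^2.5 * sin(2 * alpha_b)
Hb^2.5 = 1.59^2.5 = 3.187813
sin(2 * 24.1) = sin(48.2) = 0.745476
Q = 0.55 * 3.187813 * 0.745476
Q = 1.3070 m^3/s

1.3070


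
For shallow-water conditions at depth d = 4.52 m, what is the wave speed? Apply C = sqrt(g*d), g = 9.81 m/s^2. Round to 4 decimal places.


Using the shallow-water approximation:
C = sqrt(g * d) = sqrt(9.81 * 4.52)
C = sqrt(44.3412)
C = 6.6589 m/s

6.6589


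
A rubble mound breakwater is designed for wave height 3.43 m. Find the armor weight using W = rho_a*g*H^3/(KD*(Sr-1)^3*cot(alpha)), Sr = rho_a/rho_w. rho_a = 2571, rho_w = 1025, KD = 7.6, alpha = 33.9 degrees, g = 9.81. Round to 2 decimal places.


Sr = rho_a / rho_w = 2571 / 1025 = 2.508293
(Sr - 1) = 1.508293
(Sr - 1)^3 = 3.431286
cot(33.9) = 1 / tan(33.9) = 1 / 0.671972 = 1.488157
Numerator = 2571 * 9.81 * 3.43^3 = 1017778.9025
Denominator = 7.6 * 3.431286 * 1.488157 = 38.807817
W = 1017778.9025 / 38.807817
W = 26226.13 N

26226.13


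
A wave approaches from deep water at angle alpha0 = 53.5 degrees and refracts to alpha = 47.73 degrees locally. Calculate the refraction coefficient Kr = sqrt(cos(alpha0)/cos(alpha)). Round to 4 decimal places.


Kr = sqrt(cos(alpha0) / cos(alpha))
cos(53.5) = 0.594823
cos(47.73) = 0.672625
Kr = sqrt(0.594823 / 0.672625)
Kr = sqrt(0.884330)
Kr = 0.9404

0.9404


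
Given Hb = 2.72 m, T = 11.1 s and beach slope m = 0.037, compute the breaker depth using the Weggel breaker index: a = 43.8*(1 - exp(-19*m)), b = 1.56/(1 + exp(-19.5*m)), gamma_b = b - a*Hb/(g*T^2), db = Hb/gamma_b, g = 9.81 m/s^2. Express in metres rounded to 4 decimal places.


a = 43.8 * (1 - exp(-19 * m))
exp(-19 * 0.037) = exp(-0.7030) = 0.495098
a = 43.8 * (1 - 0.495098) = 22.114717
b = 1.56 / (1 + exp(-19.5 * m))
exp(-19.5 * 0.037) = exp(-0.7215) = 0.486023
b = 1.56 / (1 + 0.486023) = 1.049782
Hb / (g * T^2) = 2.72 / (9.81 * 11.1^2) = 2.72 / 1208.6901 = 0.00225037
gamma_b = b - a * Hb/(g*T^2) = 1.049782 - 22.114717 * 0.00225037 = 1.000016
db = Hb / gamma_b = 2.72 / 1.000016
db = 2.7200 m

2.7200


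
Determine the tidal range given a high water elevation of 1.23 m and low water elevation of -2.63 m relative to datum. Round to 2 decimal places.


Tidal range = High water - Low water
Tidal range = 1.23 - (-2.63)
Tidal range = 3.86 m

3.86


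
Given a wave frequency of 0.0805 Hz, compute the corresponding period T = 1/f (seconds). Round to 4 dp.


T = 1 / f
T = 1 / 0.0805
T = 12.4224 s

12.4224


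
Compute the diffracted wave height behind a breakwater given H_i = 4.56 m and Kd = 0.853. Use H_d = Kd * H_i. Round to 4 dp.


H_d = Kd * H_i
H_d = 0.853 * 4.56
H_d = 3.8897 m

3.8897


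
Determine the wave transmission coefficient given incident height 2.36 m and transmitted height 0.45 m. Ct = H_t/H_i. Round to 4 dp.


Ct = H_t / H_i
Ct = 0.45 / 2.36
Ct = 0.1907

0.1907


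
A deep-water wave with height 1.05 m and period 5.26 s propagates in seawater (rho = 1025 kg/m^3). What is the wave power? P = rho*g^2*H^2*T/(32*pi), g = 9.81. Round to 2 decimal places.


P = rho * g^2 * H^2 * T / (32 * pi)
P = 1025 * 9.81^2 * 1.05^2 * 5.26 / (32 * pi)
P = 1025 * 96.2361 * 1.1025 * 5.26 / 100.53096
P = 5690.18 W/m

5690.18


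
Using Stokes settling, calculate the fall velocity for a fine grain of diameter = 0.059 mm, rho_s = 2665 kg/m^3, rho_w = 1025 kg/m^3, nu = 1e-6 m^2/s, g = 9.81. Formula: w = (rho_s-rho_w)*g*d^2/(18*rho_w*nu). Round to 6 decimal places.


w = (rho_s - rho_w) * g * d^2 / (18 * rho_w * nu)
d = 0.059 mm = 0.000059 m
rho_s - rho_w = 2665 - 1025 = 1640
Numerator = 1640 * 9.81 * (0.000059)^2 = 0.000056003720
Denominator = 18 * 1025 * 1e-6 = 0.018450
w = 0.003035 m/s

0.003035


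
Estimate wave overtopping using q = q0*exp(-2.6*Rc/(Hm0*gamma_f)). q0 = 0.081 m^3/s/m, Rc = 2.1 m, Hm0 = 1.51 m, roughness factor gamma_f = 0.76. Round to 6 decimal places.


q = q0 * exp(-2.6 * Rc / (Hm0 * gamma_f))
Exponent = -2.6 * 2.1 / (1.51 * 0.76)
= -2.6 * 2.1 / 1.1476
= -4.757755
exp(-4.757755) = 0.008585
q = 0.081 * 0.008585
q = 0.000695 m^3/s/m

0.000695


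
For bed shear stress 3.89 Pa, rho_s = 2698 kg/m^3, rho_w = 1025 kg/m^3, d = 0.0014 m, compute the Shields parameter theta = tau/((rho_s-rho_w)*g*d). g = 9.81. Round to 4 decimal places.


theta = tau / ((rho_s - rho_w) * g * d)
rho_s - rho_w = 2698 - 1025 = 1673
Denominator = 1673 * 9.81 * 0.0014 = 22.976982
theta = 3.89 / 22.976982
theta = 0.1693

0.1693


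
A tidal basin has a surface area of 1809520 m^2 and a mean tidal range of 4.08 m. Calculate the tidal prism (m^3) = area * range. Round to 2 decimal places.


Tidal prism = Area * Tidal range
P = 1809520 * 4.08
P = 7382841.60 m^3

7382841.60


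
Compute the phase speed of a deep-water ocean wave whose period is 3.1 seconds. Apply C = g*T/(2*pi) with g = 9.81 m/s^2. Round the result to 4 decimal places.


We use the deep-water celerity formula:
C = g * T / (2 * pi)
C = 9.81 * 3.1 / (2 * 3.14159...)
C = 30.411000 / 6.283185
C = 4.8401 m/s

4.8401


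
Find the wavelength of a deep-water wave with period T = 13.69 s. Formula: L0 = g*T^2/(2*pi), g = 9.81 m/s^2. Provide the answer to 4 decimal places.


L0 = g * T^2 / (2 * pi)
L0 = 9.81 * 13.69^2 / (2 * pi)
L0 = 9.81 * 187.4161 / 6.28319
L0 = 1838.5519 / 6.28319
L0 = 292.6146 m

292.6146


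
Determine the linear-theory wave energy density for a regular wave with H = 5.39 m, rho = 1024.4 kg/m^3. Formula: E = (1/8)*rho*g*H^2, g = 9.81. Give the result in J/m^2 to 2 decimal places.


E = (1/8) * rho * g * H^2
E = (1/8) * 1024.4 * 9.81 * 5.39^2
E = 0.125 * 1024.4 * 9.81 * 29.0521
E = 36494.39 J/m^2

36494.39


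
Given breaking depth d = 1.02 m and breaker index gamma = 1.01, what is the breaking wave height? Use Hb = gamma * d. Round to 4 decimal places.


Hb = gamma * d
Hb = 1.01 * 1.02
Hb = 1.0302 m

1.0302


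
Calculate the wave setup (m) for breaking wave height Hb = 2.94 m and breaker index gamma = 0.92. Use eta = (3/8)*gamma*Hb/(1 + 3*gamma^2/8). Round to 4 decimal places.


eta = (3/8) * gamma * Hb / (1 + 3*gamma^2/8)
Numerator = (3/8) * 0.92 * 2.94 = 1.014300
Denominator = 1 + 3*0.92^2/8 = 1 + 0.317400 = 1.317400
eta = 1.014300 / 1.317400
eta = 0.7699 m

0.7699


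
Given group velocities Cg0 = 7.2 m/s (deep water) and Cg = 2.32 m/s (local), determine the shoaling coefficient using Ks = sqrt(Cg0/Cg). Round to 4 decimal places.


Ks = sqrt(Cg0 / Cg)
Ks = sqrt(7.2 / 2.32)
Ks = sqrt(3.1034)
Ks = 1.7617

1.7617


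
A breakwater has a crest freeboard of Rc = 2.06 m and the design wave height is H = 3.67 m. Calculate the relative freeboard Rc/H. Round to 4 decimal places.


Relative freeboard = Rc / H
= 2.06 / 3.67
= 0.5613

0.5613


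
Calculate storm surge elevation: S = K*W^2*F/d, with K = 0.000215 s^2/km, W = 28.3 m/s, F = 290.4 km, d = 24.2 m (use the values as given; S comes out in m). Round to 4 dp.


S = K * W^2 * F / d
W^2 = 28.3^2 = 800.89
S = 0.000215 * 800.89 * 290.4 / 24.2
Numerator = 0.000215 * 800.89 * 290.4 = 50.004368
S = 50.004368 / 24.2 = 2.0663 m

2.0663


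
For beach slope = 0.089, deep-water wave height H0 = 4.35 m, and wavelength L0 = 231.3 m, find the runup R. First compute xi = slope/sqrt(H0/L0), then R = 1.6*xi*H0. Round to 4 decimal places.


xi = slope / sqrt(H0/L0)
H0/L0 = 4.35/231.3 = 0.018807
sqrt(0.018807) = 0.137138
xi = 0.089 / 0.137138 = 0.648983
R = 1.6 * xi * H0 = 1.6 * 0.648983 * 4.35
R = 4.5169 m

4.5169


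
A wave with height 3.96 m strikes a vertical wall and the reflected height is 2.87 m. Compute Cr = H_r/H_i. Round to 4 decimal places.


Cr = H_r / H_i
Cr = 2.87 / 3.96
Cr = 0.7247

0.7247


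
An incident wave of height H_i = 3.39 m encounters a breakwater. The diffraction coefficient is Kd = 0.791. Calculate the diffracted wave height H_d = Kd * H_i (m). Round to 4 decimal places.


H_d = Kd * H_i
H_d = 0.791 * 3.39
H_d = 2.6815 m

2.6815


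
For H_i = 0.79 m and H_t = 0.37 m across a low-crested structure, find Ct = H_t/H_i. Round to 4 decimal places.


Ct = H_t / H_i
Ct = 0.37 / 0.79
Ct = 0.4684

0.4684


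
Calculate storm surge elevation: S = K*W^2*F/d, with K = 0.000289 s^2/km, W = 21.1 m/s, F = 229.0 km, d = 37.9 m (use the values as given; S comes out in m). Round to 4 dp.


S = K * W^2 * F / d
W^2 = 21.1^2 = 445.21
S = 0.000289 * 445.21 * 229.0 / 37.9
Numerator = 0.000289 * 445.21 * 229.0 = 29.464443
S = 29.464443 / 37.9 = 0.7774 m

0.7774


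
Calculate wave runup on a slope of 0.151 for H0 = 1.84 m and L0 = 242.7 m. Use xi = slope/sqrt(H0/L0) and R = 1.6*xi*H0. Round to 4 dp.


xi = slope / sqrt(H0/L0)
H0/L0 = 1.84/242.7 = 0.007581
sqrt(0.007581) = 0.087071
xi = 0.151 / 0.087071 = 1.734215
R = 1.6 * xi * H0 = 1.6 * 1.734215 * 1.84
R = 5.1055 m

5.1055


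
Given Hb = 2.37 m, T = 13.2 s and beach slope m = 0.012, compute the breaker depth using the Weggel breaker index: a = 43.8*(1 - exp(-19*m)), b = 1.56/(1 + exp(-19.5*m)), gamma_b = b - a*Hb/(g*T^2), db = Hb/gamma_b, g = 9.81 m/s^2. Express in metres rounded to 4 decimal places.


a = 43.8 * (1 - exp(-19 * m))
exp(-19 * 0.012) = exp(-0.2280) = 0.796124
a = 43.8 * (1 - 0.796124) = 8.929757
b = 1.56 / (1 + exp(-19.5 * m))
exp(-19.5 * 0.012) = exp(-0.2340) = 0.791362
b = 1.56 / (1 + 0.791362) = 0.870846
Hb / (g * T^2) = 2.37 / (9.81 * 13.2^2) = 2.37 / 1709.2944 = 0.00138654
gamma_b = b - a * Hb/(g*T^2) = 0.870846 - 8.929757 * 0.00138654 = 0.858464
db = Hb / gamma_b = 2.37 / 0.858464
db = 2.7607 m

2.7607


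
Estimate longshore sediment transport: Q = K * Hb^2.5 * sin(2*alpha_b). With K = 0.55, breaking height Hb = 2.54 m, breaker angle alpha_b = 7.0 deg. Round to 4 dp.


Q = K * Hb^2.5 * sin(2 * alpha_b)
Hb^2.5 = 2.54^2.5 = 10.282158
sin(2 * 7.0) = sin(14.0) = 0.241922
Q = 0.55 * 10.282158 * 0.241922
Q = 1.3681 m^3/s

1.3681


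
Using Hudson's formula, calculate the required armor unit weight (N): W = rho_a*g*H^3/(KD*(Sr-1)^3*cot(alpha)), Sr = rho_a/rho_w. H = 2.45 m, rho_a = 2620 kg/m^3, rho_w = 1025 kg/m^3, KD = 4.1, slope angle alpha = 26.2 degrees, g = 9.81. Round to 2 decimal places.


Sr = rho_a / rho_w = 2620 / 1025 = 2.556098
(Sr - 1) = 1.556098
(Sr - 1)^3 = 3.767996
cot(26.2) = 1 / tan(26.2) = 1 / 0.492061 = 2.032268
Numerator = 2620 * 9.81 * 2.45^3 = 377979.7660
Denominator = 4.1 * 3.767996 * 2.032268 = 31.396076
W = 377979.7660 / 31.396076
W = 12039.08 N

12039.08


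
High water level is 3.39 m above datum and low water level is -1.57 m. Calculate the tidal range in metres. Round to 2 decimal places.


Tidal range = High water - Low water
Tidal range = 3.39 - (-1.57)
Tidal range = 4.96 m

4.96


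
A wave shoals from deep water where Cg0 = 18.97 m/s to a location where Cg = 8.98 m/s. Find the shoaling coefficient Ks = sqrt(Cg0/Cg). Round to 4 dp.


Ks = sqrt(Cg0 / Cg)
Ks = sqrt(18.97 / 8.98)
Ks = sqrt(2.1125)
Ks = 1.4534

1.4534


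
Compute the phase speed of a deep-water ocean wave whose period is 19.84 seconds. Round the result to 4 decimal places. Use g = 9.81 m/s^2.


We use the deep-water celerity formula:
C = g * T / (2 * pi)
C = 9.81 * 19.84 / (2 * 3.14159...)
C = 194.630400 / 6.283185
C = 30.9764 m/s

30.9764


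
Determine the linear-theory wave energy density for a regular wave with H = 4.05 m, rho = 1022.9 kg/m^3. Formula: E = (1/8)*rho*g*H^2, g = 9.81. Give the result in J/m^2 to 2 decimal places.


E = (1/8) * rho * g * H^2
E = (1/8) * 1022.9 * 9.81 * 4.05^2
E = 0.125 * 1022.9 * 9.81 * 16.4025
E = 20574.17 J/m^2

20574.17


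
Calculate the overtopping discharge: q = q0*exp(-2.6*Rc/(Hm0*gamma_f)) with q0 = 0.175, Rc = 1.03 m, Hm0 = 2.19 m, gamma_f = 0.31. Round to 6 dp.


q = q0 * exp(-2.6 * Rc / (Hm0 * gamma_f))
Exponent = -2.6 * 1.03 / (2.19 * 0.31)
= -2.6 * 1.03 / 0.6789
= -3.944616
exp(-3.944616) = 0.019359
q = 0.175 * 0.019359
q = 0.003388 m^3/s/m

0.003388


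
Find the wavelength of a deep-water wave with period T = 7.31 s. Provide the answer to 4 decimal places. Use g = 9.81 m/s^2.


L0 = g * T^2 / (2 * pi)
L0 = 9.81 * 7.31^2 / (2 * pi)
L0 = 9.81 * 53.4361 / 6.28319
L0 = 524.2081 / 6.28319
L0 = 83.4303 m

83.4303


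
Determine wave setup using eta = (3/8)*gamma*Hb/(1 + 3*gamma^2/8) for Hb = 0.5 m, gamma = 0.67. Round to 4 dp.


eta = (3/8) * gamma * Hb / (1 + 3*gamma^2/8)
Numerator = (3/8) * 0.67 * 0.5 = 0.125625
Denominator = 1 + 3*0.67^2/8 = 1 + 0.168338 = 1.168338
eta = 0.125625 / 1.168338
eta = 0.1075 m

0.1075


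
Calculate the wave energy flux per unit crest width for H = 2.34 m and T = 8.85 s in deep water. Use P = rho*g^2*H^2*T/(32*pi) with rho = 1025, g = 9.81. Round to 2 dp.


P = rho * g^2 * H^2 * T / (32 * pi)
P = 1025 * 9.81^2 * 2.34^2 * 8.85 / (32 * pi)
P = 1025 * 96.2361 * 5.4756 * 8.85 / 100.53096
P = 47548.52 W/m

47548.52


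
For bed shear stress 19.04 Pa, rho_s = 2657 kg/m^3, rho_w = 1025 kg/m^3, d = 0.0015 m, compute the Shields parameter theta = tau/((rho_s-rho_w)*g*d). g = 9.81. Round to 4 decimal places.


theta = tau / ((rho_s - rho_w) * g * d)
rho_s - rho_w = 2657 - 1025 = 1632
Denominator = 1632 * 9.81 * 0.0015 = 24.014880
theta = 19.04 / 24.014880
theta = 0.7928

0.7928


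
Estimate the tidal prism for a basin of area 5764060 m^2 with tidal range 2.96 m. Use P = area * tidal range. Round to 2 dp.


Tidal prism = Area * Tidal range
P = 5764060 * 2.96
P = 17061617.60 m^3

17061617.60


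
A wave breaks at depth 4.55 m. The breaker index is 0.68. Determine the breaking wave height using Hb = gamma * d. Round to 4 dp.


Hb = gamma * d
Hb = 0.68 * 4.55
Hb = 3.0940 m

3.0940


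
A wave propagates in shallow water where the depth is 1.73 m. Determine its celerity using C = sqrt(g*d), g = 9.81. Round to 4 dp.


Using the shallow-water approximation:
C = sqrt(g * d) = sqrt(9.81 * 1.73)
C = sqrt(16.9713)
C = 4.1196 m/s

4.1196


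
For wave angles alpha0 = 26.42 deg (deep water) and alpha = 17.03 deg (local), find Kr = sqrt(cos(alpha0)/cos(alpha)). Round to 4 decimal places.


Kr = sqrt(cos(alpha0) / cos(alpha))
cos(26.42) = 0.895556
cos(17.03) = 0.956152
Kr = sqrt(0.895556 / 0.956152)
Kr = sqrt(0.936626)
Kr = 0.9678

0.9678


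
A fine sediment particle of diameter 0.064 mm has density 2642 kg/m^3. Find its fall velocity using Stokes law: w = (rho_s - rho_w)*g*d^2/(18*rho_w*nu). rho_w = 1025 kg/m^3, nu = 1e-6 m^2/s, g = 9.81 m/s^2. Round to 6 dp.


w = (rho_s - rho_w) * g * d^2 / (18 * rho_w * nu)
d = 0.064 mm = 0.000064 m
rho_s - rho_w = 2642 - 1025 = 1617
Numerator = 1617 * 9.81 * (0.000064)^2 = 0.000064973906
Denominator = 18 * 1025 * 1e-6 = 0.018450
w = 0.003522 m/s

0.003522


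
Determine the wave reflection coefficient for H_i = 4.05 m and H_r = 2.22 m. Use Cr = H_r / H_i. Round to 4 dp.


Cr = H_r / H_i
Cr = 2.22 / 4.05
Cr = 0.5481

0.5481


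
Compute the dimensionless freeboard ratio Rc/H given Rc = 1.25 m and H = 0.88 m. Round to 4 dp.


Relative freeboard = Rc / H
= 1.25 / 0.88
= 1.4205

1.4205


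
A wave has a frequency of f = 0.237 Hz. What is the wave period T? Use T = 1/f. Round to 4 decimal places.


T = 1 / f
T = 1 / 0.237
T = 4.2194 s

4.2194


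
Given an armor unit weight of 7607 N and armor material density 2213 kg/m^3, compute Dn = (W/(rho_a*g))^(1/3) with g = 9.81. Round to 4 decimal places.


V = W / (rho_a * g)
V = 7607 / (2213 * 9.81)
V = 7607 / 21709.53
V = 0.350399 m^3
Dn = V^(1/3) = 0.350399^(1/3)
Dn = 0.7050 m

0.7050


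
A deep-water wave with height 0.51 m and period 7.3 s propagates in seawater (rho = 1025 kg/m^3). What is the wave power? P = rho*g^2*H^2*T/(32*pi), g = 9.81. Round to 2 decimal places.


P = rho * g^2 * H^2 * T / (32 * pi)
P = 1025 * 9.81^2 * 0.51^2 * 7.3 / (32 * pi)
P = 1025 * 96.2361 * 0.2601 * 7.3 / 100.53096
P = 1863.05 W/m

1863.05


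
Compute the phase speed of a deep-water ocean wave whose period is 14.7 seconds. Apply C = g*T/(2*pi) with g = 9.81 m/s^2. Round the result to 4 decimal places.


We use the deep-water celerity formula:
C = g * T / (2 * pi)
C = 9.81 * 14.7 / (2 * 3.14159...)
C = 144.207000 / 6.283185
C = 22.9513 m/s

22.9513


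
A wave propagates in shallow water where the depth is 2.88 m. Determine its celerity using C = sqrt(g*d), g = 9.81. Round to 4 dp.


Using the shallow-water approximation:
C = sqrt(g * d) = sqrt(9.81 * 2.88)
C = sqrt(28.2528)
C = 5.3153 m/s

5.3153


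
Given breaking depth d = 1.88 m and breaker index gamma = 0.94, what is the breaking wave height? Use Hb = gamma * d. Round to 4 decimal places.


Hb = gamma * d
Hb = 0.94 * 1.88
Hb = 1.7672 m

1.7672


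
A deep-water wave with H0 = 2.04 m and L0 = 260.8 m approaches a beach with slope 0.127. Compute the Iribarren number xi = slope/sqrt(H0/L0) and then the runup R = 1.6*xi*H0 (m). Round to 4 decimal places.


xi = slope / sqrt(H0/L0)
H0/L0 = 2.04/260.8 = 0.007822
sqrt(0.007822) = 0.088443
xi = 0.127 / 0.088443 = 1.435960
R = 1.6 * xi * H0 = 1.6 * 1.435960 * 2.04
R = 4.6870 m

4.6870


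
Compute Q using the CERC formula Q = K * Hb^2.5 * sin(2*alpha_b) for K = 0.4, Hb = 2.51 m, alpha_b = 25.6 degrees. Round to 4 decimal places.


Q = K * Hb^2.5 * sin(2 * alpha_b)
Hb^2.5 = 2.51^2.5 = 9.981236
sin(2 * 25.6) = sin(51.2) = 0.779338
Q = 0.4 * 9.981236 * 0.779338
Q = 3.1115 m^3/s

3.1115


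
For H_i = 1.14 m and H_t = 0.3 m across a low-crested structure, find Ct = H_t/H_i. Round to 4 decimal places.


Ct = H_t / H_i
Ct = 0.3 / 1.14
Ct = 0.2632

0.2632


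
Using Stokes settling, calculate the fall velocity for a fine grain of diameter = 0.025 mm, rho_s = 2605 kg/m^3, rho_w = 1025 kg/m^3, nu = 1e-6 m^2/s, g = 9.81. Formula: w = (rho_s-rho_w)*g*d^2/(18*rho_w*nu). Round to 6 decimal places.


w = (rho_s - rho_w) * g * d^2 / (18 * rho_w * nu)
d = 0.025 mm = 0.000025 m
rho_s - rho_w = 2605 - 1025 = 1580
Numerator = 1580 * 9.81 * (0.000025)^2 = 0.000009687375
Denominator = 18 * 1025 * 1e-6 = 0.018450
w = 0.000525 m/s

0.000525


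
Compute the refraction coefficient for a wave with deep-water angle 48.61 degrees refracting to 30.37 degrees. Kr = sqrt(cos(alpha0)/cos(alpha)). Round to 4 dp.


Kr = sqrt(cos(alpha0) / cos(alpha))
cos(48.61) = 0.661181
cos(30.37) = 0.862779
Kr = sqrt(0.661181 / 0.862779)
Kr = sqrt(0.766339)
Kr = 0.8754

0.8754


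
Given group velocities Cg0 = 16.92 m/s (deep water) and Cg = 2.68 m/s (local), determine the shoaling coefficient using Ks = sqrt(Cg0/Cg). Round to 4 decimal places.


Ks = sqrt(Cg0 / Cg)
Ks = sqrt(16.92 / 2.68)
Ks = sqrt(6.3134)
Ks = 2.5127

2.5127


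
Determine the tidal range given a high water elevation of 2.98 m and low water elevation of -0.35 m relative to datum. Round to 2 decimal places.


Tidal range = High water - Low water
Tidal range = 2.98 - (-0.35)
Tidal range = 3.33 m

3.33


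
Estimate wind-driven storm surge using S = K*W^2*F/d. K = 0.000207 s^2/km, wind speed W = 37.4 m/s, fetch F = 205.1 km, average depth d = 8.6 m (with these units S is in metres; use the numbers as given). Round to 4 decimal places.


S = K * W^2 * F / d
W^2 = 37.4^2 = 1398.76
S = 0.000207 * 1398.76 * 205.1 / 8.6
Numerator = 0.000207 * 1398.76 * 205.1 = 59.385335
S = 59.385335 / 8.6 = 6.9053 m

6.9053


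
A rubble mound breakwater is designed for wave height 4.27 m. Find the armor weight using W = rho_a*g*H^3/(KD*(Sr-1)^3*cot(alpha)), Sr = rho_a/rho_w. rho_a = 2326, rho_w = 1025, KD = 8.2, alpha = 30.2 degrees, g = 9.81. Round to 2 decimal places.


Sr = rho_a / rho_w = 2326 / 1025 = 2.269268
(Sr - 1) = 1.269268
(Sr - 1)^3 = 2.044845
cot(30.2) = 1 / tan(30.2) = 1 / 0.582014 = 1.718172
Numerator = 2326 * 9.81 * 4.27^3 = 1776488.2644
Denominator = 8.2 * 2.044845 * 1.718172 = 28.809836
W = 1776488.2644 / 28.809836
W = 61662.56 N

61662.56


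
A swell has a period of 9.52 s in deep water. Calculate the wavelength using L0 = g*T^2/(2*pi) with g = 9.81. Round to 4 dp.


L0 = g * T^2 / (2 * pi)
L0 = 9.81 * 9.52^2 / (2 * pi)
L0 = 9.81 * 90.6304 / 6.28319
L0 = 889.0842 / 6.28319
L0 = 141.5021 m

141.5021


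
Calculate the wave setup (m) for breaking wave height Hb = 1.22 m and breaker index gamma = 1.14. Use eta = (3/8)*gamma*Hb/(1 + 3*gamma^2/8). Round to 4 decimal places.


eta = (3/8) * gamma * Hb / (1 + 3*gamma^2/8)
Numerator = (3/8) * 1.14 * 1.22 = 0.521550
Denominator = 1 + 3*1.14^2/8 = 1 + 0.487350 = 1.487350
eta = 0.521550 / 1.487350
eta = 0.3507 m

0.3507


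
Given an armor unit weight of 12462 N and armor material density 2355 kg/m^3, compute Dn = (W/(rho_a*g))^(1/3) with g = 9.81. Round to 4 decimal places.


V = W / (rho_a * g)
V = 12462 / (2355 * 9.81)
V = 12462 / 23102.55
V = 0.539421 m^3
Dn = V^(1/3) = 0.539421^(1/3)
Dn = 0.8140 m

0.8140


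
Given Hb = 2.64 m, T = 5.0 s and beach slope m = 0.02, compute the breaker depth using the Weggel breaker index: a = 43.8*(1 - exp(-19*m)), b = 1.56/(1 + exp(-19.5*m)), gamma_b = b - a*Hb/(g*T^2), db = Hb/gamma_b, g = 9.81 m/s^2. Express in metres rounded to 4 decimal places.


a = 43.8 * (1 - exp(-19 * m))
exp(-19 * 0.02) = exp(-0.3800) = 0.683861
a = 43.8 * (1 - 0.683861) = 13.846870
b = 1.56 / (1 + exp(-19.5 * m))
exp(-19.5 * 0.02) = exp(-0.3900) = 0.677057
b = 1.56 / (1 + 0.677057) = 0.930201
Hb / (g * T^2) = 2.64 / (9.81 * 5.0^2) = 2.64 / 245.2500 = 0.01076453
gamma_b = b - a * Hb/(g*T^2) = 0.930201 - 13.846870 * 0.01076453 = 0.781146
db = Hb / gamma_b = 2.64 / 0.781146
db = 3.3796 m

3.3796


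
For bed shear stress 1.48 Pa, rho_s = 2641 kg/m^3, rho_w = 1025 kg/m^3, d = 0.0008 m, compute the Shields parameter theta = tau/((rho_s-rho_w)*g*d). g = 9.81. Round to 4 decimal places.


theta = tau / ((rho_s - rho_w) * g * d)
rho_s - rho_w = 2641 - 1025 = 1616
Denominator = 1616 * 9.81 * 0.0008 = 12.682368
theta = 1.48 / 12.682368
theta = 0.1167

0.1167


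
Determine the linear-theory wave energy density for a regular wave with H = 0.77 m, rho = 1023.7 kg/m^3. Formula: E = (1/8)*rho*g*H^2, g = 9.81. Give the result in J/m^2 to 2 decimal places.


E = (1/8) * rho * g * H^2
E = (1/8) * 1023.7 * 9.81 * 0.77^2
E = 0.125 * 1023.7 * 9.81 * 0.5929
E = 744.27 J/m^2

744.27


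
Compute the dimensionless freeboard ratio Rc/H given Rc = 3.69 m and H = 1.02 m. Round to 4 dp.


Relative freeboard = Rc / H
= 3.69 / 1.02
= 3.6176

3.6176


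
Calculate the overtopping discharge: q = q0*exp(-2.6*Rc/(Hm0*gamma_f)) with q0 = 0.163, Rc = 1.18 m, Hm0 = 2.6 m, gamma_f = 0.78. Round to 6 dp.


q = q0 * exp(-2.6 * Rc / (Hm0 * gamma_f))
Exponent = -2.6 * 1.18 / (2.6 * 0.78)
= -2.6 * 1.18 / 2.0280
= -1.512821
exp(-1.512821) = 0.220288
q = 0.163 * 0.220288
q = 0.035907 m^3/s/m

0.035907


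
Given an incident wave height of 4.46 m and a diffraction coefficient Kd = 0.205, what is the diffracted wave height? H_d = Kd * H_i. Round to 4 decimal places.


H_d = Kd * H_i
H_d = 0.205 * 4.46
H_d = 0.9143 m

0.9143


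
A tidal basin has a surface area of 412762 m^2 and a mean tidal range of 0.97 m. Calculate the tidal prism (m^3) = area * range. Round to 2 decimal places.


Tidal prism = Area * Tidal range
P = 412762 * 0.97
P = 400379.14 m^3

400379.14


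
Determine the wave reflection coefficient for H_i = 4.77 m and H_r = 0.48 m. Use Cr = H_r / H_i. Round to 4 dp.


Cr = H_r / H_i
Cr = 0.48 / 4.77
Cr = 0.1006

0.1006


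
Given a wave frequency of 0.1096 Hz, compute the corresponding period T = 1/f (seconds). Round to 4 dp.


T = 1 / f
T = 1 / 0.1096
T = 9.1241 s

9.1241


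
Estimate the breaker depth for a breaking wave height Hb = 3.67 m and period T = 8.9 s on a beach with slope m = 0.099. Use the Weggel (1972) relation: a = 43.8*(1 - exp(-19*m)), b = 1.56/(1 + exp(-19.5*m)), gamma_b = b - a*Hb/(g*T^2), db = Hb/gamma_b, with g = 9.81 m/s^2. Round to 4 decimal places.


a = 43.8 * (1 - exp(-19 * m))
exp(-19 * 0.099) = exp(-1.8810) = 0.152438
a = 43.8 * (1 - 0.152438) = 37.123233
b = 1.56 / (1 + exp(-19.5 * m))
exp(-19.5 * 0.099) = exp(-1.9305) = 0.145076
b = 1.56 / (1 + 0.145076) = 1.362355
Hb / (g * T^2) = 3.67 / (9.81 * 8.9^2) = 3.67 / 777.0501 = 0.00472299
gamma_b = b - a * Hb/(g*T^2) = 1.362355 - 37.123233 * 0.00472299 = 1.187023
db = Hb / gamma_b = 3.67 / 1.187023
db = 3.0918 m

3.0918


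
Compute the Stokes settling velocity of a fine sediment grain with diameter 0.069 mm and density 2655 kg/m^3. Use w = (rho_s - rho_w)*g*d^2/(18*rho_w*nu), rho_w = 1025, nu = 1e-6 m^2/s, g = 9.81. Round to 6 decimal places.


w = (rho_s - rho_w) * g * d^2 / (18 * rho_w * nu)
d = 0.069 mm = 0.000069 m
rho_s - rho_w = 2655 - 1025 = 1630
Numerator = 1630 * 9.81 * (0.000069)^2 = 0.000076129818
Denominator = 18 * 1025 * 1e-6 = 0.018450
w = 0.004126 m/s

0.004126


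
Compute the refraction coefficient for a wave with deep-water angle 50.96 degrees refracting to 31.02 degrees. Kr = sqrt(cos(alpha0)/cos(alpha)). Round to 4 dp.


Kr = sqrt(cos(alpha0) / cos(alpha))
cos(50.96) = 0.629863
cos(31.02) = 0.856987
Kr = sqrt(0.629863 / 0.856987)
Kr = sqrt(0.734973)
Kr = 0.8573

0.8573


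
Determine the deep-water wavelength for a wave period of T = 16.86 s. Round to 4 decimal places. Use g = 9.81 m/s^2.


L0 = g * T^2 / (2 * pi)
L0 = 9.81 * 16.86^2 / (2 * pi)
L0 = 9.81 * 284.2596 / 6.28319
L0 = 2788.5867 / 6.28319
L0 = 443.8174 m

443.8174


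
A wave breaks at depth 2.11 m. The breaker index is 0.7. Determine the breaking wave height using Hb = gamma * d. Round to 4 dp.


Hb = gamma * d
Hb = 0.7 * 2.11
Hb = 1.4770 m

1.4770


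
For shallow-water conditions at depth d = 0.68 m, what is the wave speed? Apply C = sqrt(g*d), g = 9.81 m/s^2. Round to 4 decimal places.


Using the shallow-water approximation:
C = sqrt(g * d) = sqrt(9.81 * 0.68)
C = sqrt(6.6708)
C = 2.5828 m/s

2.5828


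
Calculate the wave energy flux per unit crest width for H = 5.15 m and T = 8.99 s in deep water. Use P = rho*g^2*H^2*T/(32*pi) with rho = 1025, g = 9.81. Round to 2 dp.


P = rho * g^2 * H^2 * T / (32 * pi)
P = 1025 * 9.81^2 * 5.15^2 * 8.99 / (32 * pi)
P = 1025 * 96.2361 * 26.5225 * 8.99 / 100.53096
P = 233957.07 W/m

233957.07


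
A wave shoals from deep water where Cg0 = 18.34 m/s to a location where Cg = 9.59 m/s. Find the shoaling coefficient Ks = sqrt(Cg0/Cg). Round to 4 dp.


Ks = sqrt(Cg0 / Cg)
Ks = sqrt(18.34 / 9.59)
Ks = sqrt(1.9124)
Ks = 1.3829

1.3829


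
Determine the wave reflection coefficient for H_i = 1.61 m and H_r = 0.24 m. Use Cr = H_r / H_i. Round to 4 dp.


Cr = H_r / H_i
Cr = 0.24 / 1.61
Cr = 0.1491

0.1491


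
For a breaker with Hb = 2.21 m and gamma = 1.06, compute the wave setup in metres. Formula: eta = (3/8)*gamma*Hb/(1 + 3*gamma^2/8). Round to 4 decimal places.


eta = (3/8) * gamma * Hb / (1 + 3*gamma^2/8)
Numerator = (3/8) * 1.06 * 2.21 = 0.878475
Denominator = 1 + 3*1.06^2/8 = 1 + 0.421350 = 1.421350
eta = 0.878475 / 1.421350
eta = 0.6181 m

0.6181


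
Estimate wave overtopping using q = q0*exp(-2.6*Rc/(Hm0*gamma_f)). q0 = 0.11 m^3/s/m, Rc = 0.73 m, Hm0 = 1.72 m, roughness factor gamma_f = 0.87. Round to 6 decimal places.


q = q0 * exp(-2.6 * Rc / (Hm0 * gamma_f))
Exponent = -2.6 * 0.73 / (1.72 * 0.87)
= -2.6 * 0.73 / 1.4964
= -1.268377
exp(-1.268377) = 0.281288
q = 0.11 * 0.281288
q = 0.030942 m^3/s/m

0.030942


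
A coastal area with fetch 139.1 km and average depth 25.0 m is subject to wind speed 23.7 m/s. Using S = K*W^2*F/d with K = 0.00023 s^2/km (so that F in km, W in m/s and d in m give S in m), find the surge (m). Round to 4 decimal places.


S = K * W^2 * F / d
W^2 = 23.7^2 = 561.69
S = 0.00023 * 561.69 * 139.1 / 25.0
Numerator = 0.00023 * 561.69 * 139.1 = 17.970148
S = 17.970148 / 25.0 = 0.7188 m

0.7188


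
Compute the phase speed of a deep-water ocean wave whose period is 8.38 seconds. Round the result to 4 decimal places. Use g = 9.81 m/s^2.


We use the deep-water celerity formula:
C = g * T / (2 * pi)
C = 9.81 * 8.38 / (2 * 3.14159...)
C = 82.207800 / 6.283185
C = 13.0838 m/s

13.0838


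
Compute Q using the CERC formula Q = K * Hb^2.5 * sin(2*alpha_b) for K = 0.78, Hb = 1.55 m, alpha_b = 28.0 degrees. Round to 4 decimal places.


Q = K * Hb^2.5 * sin(2 * alpha_b)
Hb^2.5 = 1.55^2.5 = 2.991088
sin(2 * 28.0) = sin(56.0) = 0.829038
Q = 0.78 * 2.991088 * 0.829038
Q = 1.9342 m^3/s

1.9342


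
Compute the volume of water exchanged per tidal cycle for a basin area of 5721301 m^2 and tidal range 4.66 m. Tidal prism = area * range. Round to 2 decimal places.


Tidal prism = Area * Tidal range
P = 5721301 * 4.66
P = 26661262.66 m^3

26661262.66


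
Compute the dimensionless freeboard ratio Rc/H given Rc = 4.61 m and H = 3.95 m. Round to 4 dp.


Relative freeboard = Rc / H
= 4.61 / 3.95
= 1.1671

1.1671


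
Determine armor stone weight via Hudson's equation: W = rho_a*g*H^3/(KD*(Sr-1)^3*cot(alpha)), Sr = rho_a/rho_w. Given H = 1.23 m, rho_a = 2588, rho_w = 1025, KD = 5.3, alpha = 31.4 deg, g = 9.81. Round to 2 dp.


Sr = rho_a / rho_w = 2588 / 1025 = 2.524878
(Sr - 1) = 1.524878
(Sr - 1)^3 = 3.545727
cot(31.4) = 1 / tan(31.4) = 1 / 0.610403 = 1.638263
Numerator = 2588 * 9.81 * 1.23^3 = 47244.2124
Denominator = 5.3 * 3.545727 * 1.638263 = 30.786820
W = 47244.2124 / 30.786820
W = 1534.56 N

1534.56


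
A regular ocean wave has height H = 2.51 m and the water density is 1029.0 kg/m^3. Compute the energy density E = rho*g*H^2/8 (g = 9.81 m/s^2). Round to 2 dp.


E = (1/8) * rho * g * H^2
E = (1/8) * 1029.0 * 9.81 * 2.51^2
E = 0.125 * 1029.0 * 9.81 * 6.3001
E = 7949.54 J/m^2

7949.54


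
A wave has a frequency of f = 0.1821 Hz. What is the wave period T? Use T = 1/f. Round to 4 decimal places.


T = 1 / f
T = 1 / 0.1821
T = 5.4915 s

5.4915


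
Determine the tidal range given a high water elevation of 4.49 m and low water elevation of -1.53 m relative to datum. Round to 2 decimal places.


Tidal range = High water - Low water
Tidal range = 4.49 - (-1.53)
Tidal range = 6.02 m

6.02


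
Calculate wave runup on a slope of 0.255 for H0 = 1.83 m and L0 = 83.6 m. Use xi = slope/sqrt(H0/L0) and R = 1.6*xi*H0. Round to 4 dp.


xi = slope / sqrt(H0/L0)
H0/L0 = 1.83/83.6 = 0.021890
sqrt(0.021890) = 0.147953
xi = 0.255 / 0.147953 = 1.723526
R = 1.6 * xi * H0 = 1.6 * 1.723526 * 1.83
R = 5.0465 m

5.0465


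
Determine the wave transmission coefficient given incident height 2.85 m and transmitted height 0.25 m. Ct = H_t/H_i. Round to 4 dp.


Ct = H_t / H_i
Ct = 0.25 / 2.85
Ct = 0.0877

0.0877


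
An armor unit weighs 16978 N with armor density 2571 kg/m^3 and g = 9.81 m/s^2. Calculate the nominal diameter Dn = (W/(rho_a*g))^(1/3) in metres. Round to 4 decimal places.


V = W / (rho_a * g)
V = 16978 / (2571 * 9.81)
V = 16978 / 25221.51
V = 0.673156 m^3
Dn = V^(1/3) = 0.673156^(1/3)
Dn = 0.8764 m

0.8764


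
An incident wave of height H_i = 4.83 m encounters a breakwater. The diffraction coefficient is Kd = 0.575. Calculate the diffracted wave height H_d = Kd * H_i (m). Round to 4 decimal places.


H_d = Kd * H_i
H_d = 0.575 * 4.83
H_d = 2.7773 m

2.7773


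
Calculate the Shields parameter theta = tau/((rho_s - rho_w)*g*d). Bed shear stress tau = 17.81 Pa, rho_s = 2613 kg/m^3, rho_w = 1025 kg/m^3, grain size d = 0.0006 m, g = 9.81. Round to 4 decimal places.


theta = tau / ((rho_s - rho_w) * g * d)
rho_s - rho_w = 2613 - 1025 = 1588
Denominator = 1588 * 9.81 * 0.0006 = 9.346968
theta = 17.81 / 9.346968
theta = 1.9054

1.9054


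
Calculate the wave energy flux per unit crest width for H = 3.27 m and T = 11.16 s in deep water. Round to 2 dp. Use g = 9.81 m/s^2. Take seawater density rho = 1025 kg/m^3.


P = rho * g^2 * H^2 * T / (32 * pi)
P = 1025 * 9.81^2 * 3.27^2 * 11.16 / (32 * pi)
P = 1025 * 96.2361 * 10.6929 * 11.16 / 100.53096
P = 117090.52 W/m

117090.52


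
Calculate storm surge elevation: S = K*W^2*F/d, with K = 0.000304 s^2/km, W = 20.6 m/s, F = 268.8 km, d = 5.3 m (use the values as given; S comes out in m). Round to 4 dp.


S = K * W^2 * F / d
W^2 = 20.6^2 = 424.36
S = 0.000304 * 424.36 * 268.8 / 5.3
Numerator = 0.000304 * 424.36 * 268.8 = 34.676662
S = 34.676662 / 5.3 = 6.5428 m

6.5428


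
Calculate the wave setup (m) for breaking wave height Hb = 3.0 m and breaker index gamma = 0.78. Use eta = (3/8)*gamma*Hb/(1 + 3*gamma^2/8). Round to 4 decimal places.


eta = (3/8) * gamma * Hb / (1 + 3*gamma^2/8)
Numerator = (3/8) * 0.78 * 3.0 = 0.877500
Denominator = 1 + 3*0.78^2/8 = 1 + 0.228150 = 1.228150
eta = 0.877500 / 1.228150
eta = 0.7145 m

0.7145


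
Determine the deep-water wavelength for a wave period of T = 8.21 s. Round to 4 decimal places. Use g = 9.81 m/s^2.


L0 = g * T^2 / (2 * pi)
L0 = 9.81 * 8.21^2 / (2 * pi)
L0 = 9.81 * 67.4041 / 6.28319
L0 = 661.2342 / 6.28319
L0 = 105.2387 m

105.2387


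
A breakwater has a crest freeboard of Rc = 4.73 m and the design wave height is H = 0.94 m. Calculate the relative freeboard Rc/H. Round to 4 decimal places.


Relative freeboard = Rc / H
= 4.73 / 0.94
= 5.0319

5.0319


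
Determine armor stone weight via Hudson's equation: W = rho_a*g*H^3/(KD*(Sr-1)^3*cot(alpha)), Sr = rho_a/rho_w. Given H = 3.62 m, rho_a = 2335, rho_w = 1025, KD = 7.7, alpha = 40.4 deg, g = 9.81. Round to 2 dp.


Sr = rho_a / rho_w = 2335 / 1025 = 2.278049
(Sr - 1) = 1.278049
(Sr - 1)^3 = 2.087576
cot(40.4) = 1 / tan(40.4) = 1 / 0.851067 = 1.174996
Numerator = 2335 * 9.81 * 3.62^3 = 1086629.7820
Denominator = 7.7 * 2.087576 * 1.174996 = 18.887280
W = 1086629.7820 / 18.887280
W = 57532.36 N

57532.36


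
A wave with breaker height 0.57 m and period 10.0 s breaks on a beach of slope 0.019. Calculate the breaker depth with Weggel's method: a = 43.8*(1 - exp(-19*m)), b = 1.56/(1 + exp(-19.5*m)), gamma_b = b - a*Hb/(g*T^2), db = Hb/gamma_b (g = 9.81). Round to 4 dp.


a = 43.8 * (1 - exp(-19 * m))
exp(-19 * 0.019) = exp(-0.3610) = 0.696979
a = 43.8 * (1 - 0.696979) = 13.272320
b = 1.56 / (1 + exp(-19.5 * m))
exp(-19.5 * 0.019) = exp(-0.3705) = 0.690389
b = 1.56 / (1 + 0.690389) = 0.922864
Hb / (g * T^2) = 0.57 / (9.81 * 10.0^2) = 0.57 / 981.0000 = 0.00058104
gamma_b = b - a * Hb/(g*T^2) = 0.922864 - 13.272320 * 0.00058104 = 0.915153
db = Hb / gamma_b = 0.57 / 0.915153
db = 0.6228 m

0.6228


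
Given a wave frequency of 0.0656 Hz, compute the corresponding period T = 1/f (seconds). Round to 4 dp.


T = 1 / f
T = 1 / 0.0656
T = 15.2439 s

15.2439


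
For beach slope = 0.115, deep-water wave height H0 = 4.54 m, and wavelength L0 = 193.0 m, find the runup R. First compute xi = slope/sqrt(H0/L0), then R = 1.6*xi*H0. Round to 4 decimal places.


xi = slope / sqrt(H0/L0)
H0/L0 = 4.54/193.0 = 0.023523
sqrt(0.023523) = 0.153373
xi = 0.115 / 0.153373 = 0.749805
R = 1.6 * xi * H0 = 1.6 * 0.749805 * 4.54
R = 5.4466 m

5.4466


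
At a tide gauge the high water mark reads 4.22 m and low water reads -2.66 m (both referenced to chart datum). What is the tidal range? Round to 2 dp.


Tidal range = High water - Low water
Tidal range = 4.22 - (-2.66)
Tidal range = 6.88 m

6.88


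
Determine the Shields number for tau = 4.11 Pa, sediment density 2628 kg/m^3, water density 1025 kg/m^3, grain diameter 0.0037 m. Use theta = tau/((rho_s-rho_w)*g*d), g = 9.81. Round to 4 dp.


theta = tau / ((rho_s - rho_w) * g * d)
rho_s - rho_w = 2628 - 1025 = 1603
Denominator = 1603 * 9.81 * 0.0037 = 58.184091
theta = 4.11 / 58.184091
theta = 0.0706

0.0706


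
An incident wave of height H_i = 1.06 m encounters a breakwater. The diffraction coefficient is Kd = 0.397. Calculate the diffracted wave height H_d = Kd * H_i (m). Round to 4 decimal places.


H_d = Kd * H_i
H_d = 0.397 * 1.06
H_d = 0.4208 m

0.4208


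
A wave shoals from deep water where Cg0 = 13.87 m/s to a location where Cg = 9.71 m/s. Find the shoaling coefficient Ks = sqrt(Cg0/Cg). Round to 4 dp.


Ks = sqrt(Cg0 / Cg)
Ks = sqrt(13.87 / 9.71)
Ks = sqrt(1.4284)
Ks = 1.1952

1.1952


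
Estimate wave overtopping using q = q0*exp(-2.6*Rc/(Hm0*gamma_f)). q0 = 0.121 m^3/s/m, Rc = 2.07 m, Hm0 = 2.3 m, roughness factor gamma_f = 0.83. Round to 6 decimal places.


q = q0 * exp(-2.6 * Rc / (Hm0 * gamma_f))
Exponent = -2.6 * 2.07 / (2.3 * 0.83)
= -2.6 * 2.07 / 1.9090
= -2.819277
exp(-2.819277) = 0.059649
q = 0.121 * 0.059649
q = 0.007218 m^3/s/m

0.007218


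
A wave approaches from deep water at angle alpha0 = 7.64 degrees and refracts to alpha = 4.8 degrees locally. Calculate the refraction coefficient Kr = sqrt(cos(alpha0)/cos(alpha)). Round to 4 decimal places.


Kr = sqrt(cos(alpha0) / cos(alpha))
cos(7.64) = 0.991123
cos(4.8) = 0.996493
Kr = sqrt(0.991123 / 0.996493)
Kr = sqrt(0.994611)
Kr = 0.9973

0.9973


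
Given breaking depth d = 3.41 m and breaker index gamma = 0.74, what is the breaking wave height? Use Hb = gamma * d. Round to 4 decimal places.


Hb = gamma * d
Hb = 0.74 * 3.41
Hb = 2.5234 m

2.5234


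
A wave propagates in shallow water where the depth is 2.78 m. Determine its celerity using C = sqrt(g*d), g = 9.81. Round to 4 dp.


Using the shallow-water approximation:
C = sqrt(g * d) = sqrt(9.81 * 2.78)
C = sqrt(27.2718)
C = 5.2222 m/s

5.2222


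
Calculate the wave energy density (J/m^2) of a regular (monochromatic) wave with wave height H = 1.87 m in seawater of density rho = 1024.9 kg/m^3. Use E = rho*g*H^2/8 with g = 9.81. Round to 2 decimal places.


E = (1/8) * rho * g * H^2
E = (1/8) * 1024.9 * 9.81 * 1.87^2
E = 0.125 * 1024.9 * 9.81 * 3.4969
E = 4394.85 J/m^2

4394.85


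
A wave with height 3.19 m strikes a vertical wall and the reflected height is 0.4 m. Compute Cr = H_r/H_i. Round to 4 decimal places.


Cr = H_r / H_i
Cr = 0.4 / 3.19
Cr = 0.1254

0.1254


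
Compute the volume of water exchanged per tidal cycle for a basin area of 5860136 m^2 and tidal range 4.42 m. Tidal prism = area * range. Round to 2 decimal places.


Tidal prism = Area * Tidal range
P = 5860136 * 4.42
P = 25901801.12 m^3

25901801.12


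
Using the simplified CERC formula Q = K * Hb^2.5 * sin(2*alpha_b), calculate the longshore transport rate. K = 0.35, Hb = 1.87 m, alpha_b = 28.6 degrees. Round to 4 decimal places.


Q = K * Hb^2.5 * sin(2 * alpha_b)
Hb^2.5 = 1.87^2.5 = 4.781939
sin(2 * 28.6) = sin(57.2) = 0.840567
Q = 0.35 * 4.781939 * 0.840567
Q = 1.4068 m^3/s

1.4068


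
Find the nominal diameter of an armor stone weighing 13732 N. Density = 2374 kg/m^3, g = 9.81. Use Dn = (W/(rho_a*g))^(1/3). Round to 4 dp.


V = W / (rho_a * g)
V = 13732 / (2374 * 9.81)
V = 13732 / 23288.94
V = 0.589636 m^3
Dn = V^(1/3) = 0.589636^(1/3)
Dn = 0.8385 m

0.8385


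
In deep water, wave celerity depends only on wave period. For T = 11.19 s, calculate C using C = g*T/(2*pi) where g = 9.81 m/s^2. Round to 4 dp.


We use the deep-water celerity formula:
C = g * T / (2 * pi)
C = 9.81 * 11.19 / (2 * 3.14159...)
C = 109.773900 / 6.283185
C = 17.4711 m/s

17.4711


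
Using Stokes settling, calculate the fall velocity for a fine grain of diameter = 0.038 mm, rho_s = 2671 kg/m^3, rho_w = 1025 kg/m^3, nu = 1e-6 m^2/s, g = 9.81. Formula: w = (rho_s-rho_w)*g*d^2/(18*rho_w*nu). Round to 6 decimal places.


w = (rho_s - rho_w) * g * d^2 / (18 * rho_w * nu)
d = 0.038 mm = 0.000038 m
rho_s - rho_w = 2671 - 1025 = 1646
Numerator = 1646 * 9.81 * (0.000038)^2 = 0.000023316643
Denominator = 18 * 1025 * 1e-6 = 0.018450
w = 0.001264 m/s

0.001264
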